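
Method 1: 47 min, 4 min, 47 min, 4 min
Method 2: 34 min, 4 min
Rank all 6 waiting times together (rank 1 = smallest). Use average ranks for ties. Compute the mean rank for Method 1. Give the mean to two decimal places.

Sorted (ascending): 4, 4, 4, 34, 47, 47
The 3 values of 4 occupy positions 1–3 → average rank 2.
The 2 values of 47 occupy positions 5–6 → average rank (5+6)/2 = 5.5.
Method 1 values → pooled ranks: 47→5.5, 4→2, 47→5.5, 4→2
Mean rank = (5.5 + 2 + 5.5 + 2) / 4 = 3.75

3.75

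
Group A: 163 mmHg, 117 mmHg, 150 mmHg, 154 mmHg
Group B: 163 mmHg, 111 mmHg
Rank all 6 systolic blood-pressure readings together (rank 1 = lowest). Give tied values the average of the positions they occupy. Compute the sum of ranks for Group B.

6.5

Sorted (ascending): 111, 117, 150, 154, 163, 163
The 2 values of 163 occupy positions 5–6 → average rank (5+6)/2 = 5.5.
Group B values → pooled ranks: 163→5.5, 111→1
Rank sum = 5.5 + 1 = 6.5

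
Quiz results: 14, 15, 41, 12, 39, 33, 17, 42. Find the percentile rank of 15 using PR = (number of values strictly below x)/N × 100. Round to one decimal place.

N = 8.
Strictly below 15: 2. Equal to 15: 1.
PR = 2/8 × 100 = 25.0

25.0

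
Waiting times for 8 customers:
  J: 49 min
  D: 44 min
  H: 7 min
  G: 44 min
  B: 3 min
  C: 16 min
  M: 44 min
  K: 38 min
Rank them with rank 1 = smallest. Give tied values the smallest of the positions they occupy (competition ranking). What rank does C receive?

3

Sorted (ascending): 3, 7, 16, 38, 44, 44, 44, 49
The 3 values of 44 occupy positions 5–7 → each gets rank 5.
C has value 16 min → rank 3.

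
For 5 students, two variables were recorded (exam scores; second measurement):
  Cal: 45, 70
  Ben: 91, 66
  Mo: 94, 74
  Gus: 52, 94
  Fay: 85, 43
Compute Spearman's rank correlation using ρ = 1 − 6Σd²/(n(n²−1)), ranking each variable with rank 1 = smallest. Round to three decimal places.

-0.100

Ranks of variable 1: 1, 4, 5, 2, 3
Ranks of variable 2: 3, 2, 4, 5, 1
d = r₁ − r₂: -2, 2, 1, -3, 2
d²: 4, 4, 1, 9, 4; Σd² = 22
ρ = 1 − 6·22/(5·24) = 1 − 132/120 = -0.100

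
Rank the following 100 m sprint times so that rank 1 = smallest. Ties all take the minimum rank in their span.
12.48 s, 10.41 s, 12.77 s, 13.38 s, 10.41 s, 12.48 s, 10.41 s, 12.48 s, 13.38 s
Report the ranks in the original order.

Sorted (ascending): 10.41, 10.41, 10.41, 12.48, 12.48, 12.48, 12.77, 13.38, 13.38
The 3 values of 10.41 occupy positions 1–3 → each gets rank 1.
The 3 values of 12.48 occupy positions 4–6 → each gets rank 4.
The 2 values of 13.38 occupy positions 8–9 → each gets rank 8.

4, 1, 7, 8, 1, 4, 1, 4, 8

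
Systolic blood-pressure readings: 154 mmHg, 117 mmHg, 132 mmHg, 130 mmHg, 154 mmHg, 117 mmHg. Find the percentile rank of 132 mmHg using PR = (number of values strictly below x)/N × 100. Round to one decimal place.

50.0

N = 6.
Strictly below 132: 3. Equal to 132: 1.
PR = 3/6 × 100 = 50.0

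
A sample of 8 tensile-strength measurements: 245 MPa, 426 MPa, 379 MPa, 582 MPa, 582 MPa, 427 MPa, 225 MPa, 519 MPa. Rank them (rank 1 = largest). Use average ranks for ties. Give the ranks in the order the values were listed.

Sorted (descending): 582, 582, 519, 427, 426, 379, 245, 225
The 2 values of 582 occupy positions 1–2 → average rank (1+2)/2 = 1.5.

7, 5, 6, 1.5, 1.5, 4, 8, 3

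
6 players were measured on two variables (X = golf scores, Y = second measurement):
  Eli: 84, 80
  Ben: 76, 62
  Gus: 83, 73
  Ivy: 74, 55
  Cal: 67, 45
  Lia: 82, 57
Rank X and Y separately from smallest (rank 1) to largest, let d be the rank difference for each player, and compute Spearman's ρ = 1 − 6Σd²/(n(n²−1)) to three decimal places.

0.943

Ranks of variable 1: 6, 3, 5, 2, 1, 4
Ranks of variable 2: 6, 4, 5, 2, 1, 3
d = r₁ − r₂: 0, -1, 0, 0, 0, 1
d²: 0, 1, 0, 0, 0, 1; Σd² = 2
ρ = 1 − 6·2/(6·35) = 1 − 12/210 = 0.943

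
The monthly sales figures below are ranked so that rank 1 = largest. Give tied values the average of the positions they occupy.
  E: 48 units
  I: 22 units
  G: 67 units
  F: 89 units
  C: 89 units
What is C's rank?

1.5

Sorted (descending): 89, 89, 67, 48, 22
The 2 values of 89 occupy positions 1–2 → average rank (1+2)/2 = 1.5.
C has value 89 units → rank 1.5.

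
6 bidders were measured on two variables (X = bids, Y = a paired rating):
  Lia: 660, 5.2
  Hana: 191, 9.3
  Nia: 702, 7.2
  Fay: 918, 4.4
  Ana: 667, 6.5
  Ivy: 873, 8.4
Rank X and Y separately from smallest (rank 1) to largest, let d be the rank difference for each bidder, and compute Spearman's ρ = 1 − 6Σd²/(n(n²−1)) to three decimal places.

Ranks of variable 1: 2, 1, 4, 6, 3, 5
Ranks of variable 2: 2, 6, 4, 1, 3, 5
d = r₁ − r₂: 0, -5, 0, 5, 0, 0
d²: 0, 25, 0, 25, 0, 0; Σd² = 50
ρ = 1 − 6·50/(6·35) = 1 − 300/210 = -0.429

-0.429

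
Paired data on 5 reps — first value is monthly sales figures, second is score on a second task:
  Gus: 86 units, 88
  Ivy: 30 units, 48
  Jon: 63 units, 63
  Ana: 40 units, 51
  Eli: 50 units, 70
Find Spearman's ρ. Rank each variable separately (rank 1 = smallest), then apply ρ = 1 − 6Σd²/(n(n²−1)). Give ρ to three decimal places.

Ranks of variable 1: 5, 1, 4, 2, 3
Ranks of variable 2: 5, 1, 3, 2, 4
d = r₁ − r₂: 0, 0, 1, 0, -1
d²: 0, 0, 1, 0, 1; Σd² = 2
ρ = 1 − 6·2/(5·24) = 1 − 12/120 = 0.900

0.900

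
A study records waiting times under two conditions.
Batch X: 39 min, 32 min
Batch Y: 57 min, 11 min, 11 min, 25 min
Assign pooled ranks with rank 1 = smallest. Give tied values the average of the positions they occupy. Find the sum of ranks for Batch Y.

Sorted (ascending): 11, 11, 25, 32, 39, 57
The 2 values of 11 occupy positions 1–2 → average rank (1+2)/2 = 1.5.
Batch Y values → pooled ranks: 57→6, 11→1.5, 11→1.5, 25→3
Rank sum = 6 + 1.5 + 1.5 + 3 = 12

12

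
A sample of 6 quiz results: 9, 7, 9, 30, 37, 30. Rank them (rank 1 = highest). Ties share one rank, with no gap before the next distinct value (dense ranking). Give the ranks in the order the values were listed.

Sorted (descending): 37, 30, 30, 9, 9, 7
The 2 values of 30 share dense rank 2.
The 2 values of 9 share dense rank 3.
Remaining distinct values take the next consecutive integers.

3, 4, 3, 2, 1, 2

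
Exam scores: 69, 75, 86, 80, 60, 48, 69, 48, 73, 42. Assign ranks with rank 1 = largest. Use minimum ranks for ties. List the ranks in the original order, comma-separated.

Sorted (descending): 86, 80, 75, 73, 69, 69, 60, 48, 48, 42
The 2 values of 69 occupy positions 5–6 → each gets rank 5.
The 2 values of 48 occupy positions 8–9 → each gets rank 8.

5, 3, 1, 2, 7, 8, 5, 8, 4, 10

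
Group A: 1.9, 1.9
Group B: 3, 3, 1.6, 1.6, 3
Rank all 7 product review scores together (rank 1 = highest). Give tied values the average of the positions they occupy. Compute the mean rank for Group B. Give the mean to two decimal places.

3.80

Sorted (descending): 3, 3, 3, 1.9, 1.9, 1.6, 1.6
The 3 values of 3 occupy positions 1–3 → average rank 2.
The 2 values of 1.9 occupy positions 4–5 → average rank (4+5)/2 = 4.5.
The 2 values of 1.6 occupy positions 6–7 → average rank (6+7)/2 = 6.5.
Group B values → pooled ranks: 3→2, 3→2, 1.6→6.5, 1.6→6.5, 3→2
Mean rank = (2 + 2 + 6.5 + 6.5 + 2) / 5 = 3.80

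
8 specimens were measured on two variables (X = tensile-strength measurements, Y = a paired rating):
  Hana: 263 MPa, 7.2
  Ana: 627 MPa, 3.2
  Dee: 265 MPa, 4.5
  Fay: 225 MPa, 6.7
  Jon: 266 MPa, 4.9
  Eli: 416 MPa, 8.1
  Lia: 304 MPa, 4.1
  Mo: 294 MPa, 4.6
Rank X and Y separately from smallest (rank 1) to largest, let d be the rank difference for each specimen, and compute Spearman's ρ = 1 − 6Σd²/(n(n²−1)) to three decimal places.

-0.405

Ranks of variable 1: 2, 8, 3, 1, 4, 7, 6, 5
Ranks of variable 2: 7, 1, 3, 6, 5, 8, 2, 4
d = r₁ − r₂: -5, 7, 0, -5, -1, -1, 4, 1
d²: 25, 49, 0, 25, 1, 1, 16, 1; Σd² = 118
ρ = 1 − 6·118/(8·63) = 1 − 708/504 = -0.405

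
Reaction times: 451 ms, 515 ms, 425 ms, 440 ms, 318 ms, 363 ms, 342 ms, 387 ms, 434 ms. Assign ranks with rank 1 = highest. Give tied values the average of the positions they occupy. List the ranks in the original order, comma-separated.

Sorted (descending): 515, 451, 440, 434, 425, 387, 363, 342, 318
No ties — each value takes its position as its rank.

2, 1, 5, 3, 9, 7, 8, 6, 4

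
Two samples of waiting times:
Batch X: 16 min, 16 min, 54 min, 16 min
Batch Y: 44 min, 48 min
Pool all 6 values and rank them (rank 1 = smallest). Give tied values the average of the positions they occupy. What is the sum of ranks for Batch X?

12

Sorted (ascending): 16, 16, 16, 44, 48, 54
The 3 values of 16 occupy positions 1–3 → average rank 2.
Batch X values → pooled ranks: 16→2, 16→2, 54→6, 16→2
Rank sum = 2 + 2 + 6 + 2 = 12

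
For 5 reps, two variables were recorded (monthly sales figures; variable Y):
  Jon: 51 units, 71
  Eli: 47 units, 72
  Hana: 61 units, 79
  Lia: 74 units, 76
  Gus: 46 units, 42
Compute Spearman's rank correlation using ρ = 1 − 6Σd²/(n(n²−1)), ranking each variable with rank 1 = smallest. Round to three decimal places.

0.800

Ranks of variable 1: 3, 2, 4, 5, 1
Ranks of variable 2: 2, 3, 5, 4, 1
d = r₁ − r₂: 1, -1, -1, 1, 0
d²: 1, 1, 1, 1, 0; Σd² = 4
ρ = 1 − 6·4/(5·24) = 1 − 24/120 = 0.800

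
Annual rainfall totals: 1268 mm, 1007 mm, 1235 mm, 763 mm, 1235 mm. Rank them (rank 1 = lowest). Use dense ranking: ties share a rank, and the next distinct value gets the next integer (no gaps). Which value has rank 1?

763

Sorted (ascending): 763, 1007, 1235, 1235, 1268
The 2 values of 1235 share dense rank 3.
Remaining distinct values take the next consecutive integers.
Rank 1 → value 763.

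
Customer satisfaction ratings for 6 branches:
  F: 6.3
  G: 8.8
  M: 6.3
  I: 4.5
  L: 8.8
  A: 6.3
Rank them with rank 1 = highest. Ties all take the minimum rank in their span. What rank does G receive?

Sorted (descending): 8.8, 8.8, 6.3, 6.3, 6.3, 4.5
The 2 values of 8.8 occupy positions 1–2 → each gets rank 1.
The 3 values of 6.3 occupy positions 3–5 → each gets rank 3.
G has value 8.8 → rank 1.

1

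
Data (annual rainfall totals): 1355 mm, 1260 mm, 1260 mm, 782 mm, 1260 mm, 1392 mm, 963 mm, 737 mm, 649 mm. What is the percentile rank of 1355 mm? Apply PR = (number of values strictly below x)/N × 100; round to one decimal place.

N = 9.
Strictly below 1355: 7. Equal to 1355: 1.
PR = 7/9 × 100 = 77.8

77.8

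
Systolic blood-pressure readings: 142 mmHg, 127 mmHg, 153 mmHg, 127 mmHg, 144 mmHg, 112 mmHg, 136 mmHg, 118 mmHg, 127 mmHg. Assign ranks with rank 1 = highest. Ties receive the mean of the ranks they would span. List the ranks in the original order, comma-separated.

Sorted (descending): 153, 144, 142, 136, 127, 127, 127, 118, 112
The 3 values of 127 occupy positions 5–7 → average rank 6.

3, 6, 1, 6, 2, 9, 4, 8, 6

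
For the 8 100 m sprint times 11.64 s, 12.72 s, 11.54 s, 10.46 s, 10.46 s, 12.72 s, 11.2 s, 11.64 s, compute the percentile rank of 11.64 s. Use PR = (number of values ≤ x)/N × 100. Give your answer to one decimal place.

75.0

N = 8.
Strictly below 11.64: 4. Equal to 11.64: 2.
PR = 6/8 × 100 = 75.0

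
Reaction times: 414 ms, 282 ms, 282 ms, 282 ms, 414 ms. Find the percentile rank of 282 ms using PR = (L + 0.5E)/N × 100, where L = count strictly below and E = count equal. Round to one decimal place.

N = 5.
Strictly below 282: 0. Equal to 282: 3.
PR = (0 + 0.5·3)/5 × 100 = 30.0

30.0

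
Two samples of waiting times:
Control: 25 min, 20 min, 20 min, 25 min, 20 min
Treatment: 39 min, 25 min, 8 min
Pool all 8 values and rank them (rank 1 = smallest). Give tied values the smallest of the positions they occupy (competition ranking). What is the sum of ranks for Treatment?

14

Sorted (ascending): 8, 20, 20, 20, 25, 25, 25, 39
The 3 values of 20 occupy positions 2–4 → each gets rank 2.
The 3 values of 25 occupy positions 5–7 → each gets rank 5.
Treatment values → pooled ranks: 39→8, 25→5, 8→1
Rank sum = 8 + 5 + 1 = 14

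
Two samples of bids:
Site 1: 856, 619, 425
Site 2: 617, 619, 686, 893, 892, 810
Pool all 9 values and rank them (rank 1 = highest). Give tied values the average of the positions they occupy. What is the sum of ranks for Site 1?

18.5

Sorted (descending): 893, 892, 856, 810, 686, 619, 619, 617, 425
The 2 values of 619 occupy positions 6–7 → average rank (6+7)/2 = 6.5.
Site 1 values → pooled ranks: 856→3, 619→6.5, 425→9
Rank sum = 3 + 6.5 + 9 = 18.5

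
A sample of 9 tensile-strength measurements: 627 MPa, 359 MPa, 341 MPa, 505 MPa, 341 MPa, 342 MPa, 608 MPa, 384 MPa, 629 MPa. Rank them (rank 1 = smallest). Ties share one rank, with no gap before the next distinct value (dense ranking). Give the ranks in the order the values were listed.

Sorted (ascending): 341, 341, 342, 359, 384, 505, 608, 627, 629
The 2 values of 341 share dense rank 1.
Remaining distinct values take the next consecutive integers.

7, 3, 1, 5, 1, 2, 6, 4, 8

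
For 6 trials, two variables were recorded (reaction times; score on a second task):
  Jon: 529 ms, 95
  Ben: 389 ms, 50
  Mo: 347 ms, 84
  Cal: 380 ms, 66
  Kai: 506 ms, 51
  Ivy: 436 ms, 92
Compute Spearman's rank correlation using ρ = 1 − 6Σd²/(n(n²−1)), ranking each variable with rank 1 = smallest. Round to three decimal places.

0.314

Ranks of variable 1: 6, 3, 1, 2, 5, 4
Ranks of variable 2: 6, 1, 4, 3, 2, 5
d = r₁ − r₂: 0, 2, -3, -1, 3, -1
d²: 0, 4, 9, 1, 9, 1; Σd² = 24
ρ = 1 − 6·24/(6·35) = 1 − 144/210 = 0.314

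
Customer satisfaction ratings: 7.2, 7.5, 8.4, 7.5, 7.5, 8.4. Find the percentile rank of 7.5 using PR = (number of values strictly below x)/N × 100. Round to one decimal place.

16.7

N = 6.
Strictly below 7.5: 1. Equal to 7.5: 3.
PR = 1/6 × 100 = 16.7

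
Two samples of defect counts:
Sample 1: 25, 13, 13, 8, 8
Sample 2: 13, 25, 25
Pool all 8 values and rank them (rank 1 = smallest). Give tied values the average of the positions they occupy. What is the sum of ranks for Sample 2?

18

Sorted (ascending): 8, 8, 13, 13, 13, 25, 25, 25
The 2 values of 8 occupy positions 1–2 → average rank (1+2)/2 = 1.5.
The 3 values of 13 occupy positions 3–5 → average rank 4.
The 3 values of 25 occupy positions 6–8 → average rank 7.
Sample 2 values → pooled ranks: 13→4, 25→7, 25→7
Rank sum = 4 + 7 + 7 = 18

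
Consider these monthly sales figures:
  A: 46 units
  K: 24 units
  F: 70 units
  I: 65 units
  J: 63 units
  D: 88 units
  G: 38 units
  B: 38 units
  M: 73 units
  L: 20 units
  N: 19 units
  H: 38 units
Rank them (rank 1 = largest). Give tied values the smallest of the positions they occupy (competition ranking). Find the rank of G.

7

Sorted (descending): 88, 73, 70, 65, 63, 46, 38, 38, 38, 24, 20, 19
The 3 values of 38 occupy positions 7–9 → each gets rank 7.
G has value 38 units → rank 7.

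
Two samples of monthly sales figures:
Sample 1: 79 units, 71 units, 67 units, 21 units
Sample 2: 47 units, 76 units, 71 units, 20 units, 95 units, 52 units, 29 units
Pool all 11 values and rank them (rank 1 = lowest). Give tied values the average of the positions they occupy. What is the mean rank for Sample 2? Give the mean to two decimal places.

Sorted (ascending): 20, 21, 29, 47, 52, 67, 71, 71, 76, 79, 95
The 2 values of 71 occupy positions 7–8 → average rank (7+8)/2 = 7.5.
Sample 2 values → pooled ranks: 47→4, 76→9, 71→7.5, 20→1, 95→11, 52→5, 29→3
Mean rank = (4 + 9 + 7.5 + 1 + 11 + 5 + 3) / 7 = 5.79

5.79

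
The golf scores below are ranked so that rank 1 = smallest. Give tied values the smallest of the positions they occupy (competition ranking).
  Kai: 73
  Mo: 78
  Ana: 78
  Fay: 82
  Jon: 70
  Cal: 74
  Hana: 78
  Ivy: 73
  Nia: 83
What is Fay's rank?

Sorted (ascending): 70, 73, 73, 74, 78, 78, 78, 82, 83
The 2 values of 73 occupy positions 2–3 → each gets rank 2.
The 3 values of 78 occupy positions 5–7 → each gets rank 5.
Fay has value 82 → rank 8.

8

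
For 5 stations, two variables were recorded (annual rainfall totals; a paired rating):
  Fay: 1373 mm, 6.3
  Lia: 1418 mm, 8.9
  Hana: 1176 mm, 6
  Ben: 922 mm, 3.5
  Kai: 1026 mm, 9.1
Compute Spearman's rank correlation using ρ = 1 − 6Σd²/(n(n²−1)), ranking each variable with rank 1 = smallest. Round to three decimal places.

Ranks of variable 1: 4, 5, 3, 1, 2
Ranks of variable 2: 3, 4, 2, 1, 5
d = r₁ − r₂: 1, 1, 1, 0, -3
d²: 1, 1, 1, 0, 9; Σd² = 12
ρ = 1 − 6·12/(5·24) = 1 − 72/120 = 0.400

0.400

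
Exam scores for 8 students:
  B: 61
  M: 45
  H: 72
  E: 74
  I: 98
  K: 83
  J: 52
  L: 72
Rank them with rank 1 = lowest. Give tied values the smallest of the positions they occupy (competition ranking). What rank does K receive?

Sorted (ascending): 45, 52, 61, 72, 72, 74, 83, 98
The 2 values of 72 occupy positions 4–5 → each gets rank 4.
K has value 83 → rank 7.

7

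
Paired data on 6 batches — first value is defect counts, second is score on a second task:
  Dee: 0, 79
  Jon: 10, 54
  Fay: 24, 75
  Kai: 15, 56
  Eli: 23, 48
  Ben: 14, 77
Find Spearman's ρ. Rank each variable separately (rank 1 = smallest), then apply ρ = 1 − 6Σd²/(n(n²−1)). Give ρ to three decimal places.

-0.429

Ranks of variable 1: 1, 2, 6, 4, 5, 3
Ranks of variable 2: 6, 2, 4, 3, 1, 5
d = r₁ − r₂: -5, 0, 2, 1, 4, -2
d²: 25, 0, 4, 1, 16, 4; Σd² = 50
ρ = 1 − 6·50/(6·35) = 1 − 300/210 = -0.429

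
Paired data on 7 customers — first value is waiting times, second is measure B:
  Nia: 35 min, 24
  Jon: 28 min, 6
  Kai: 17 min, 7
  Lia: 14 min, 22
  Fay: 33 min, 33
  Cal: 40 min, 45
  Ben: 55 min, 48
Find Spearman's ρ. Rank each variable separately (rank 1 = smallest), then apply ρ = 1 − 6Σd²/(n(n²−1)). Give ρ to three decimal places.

Ranks of variable 1: 5, 3, 2, 1, 4, 6, 7
Ranks of variable 2: 4, 1, 2, 3, 5, 6, 7
d = r₁ − r₂: 1, 2, 0, -2, -1, 0, 0
d²: 1, 4, 0, 4, 1, 0, 0; Σd² = 10
ρ = 1 − 6·10/(7·48) = 1 − 60/336 = 0.821

0.821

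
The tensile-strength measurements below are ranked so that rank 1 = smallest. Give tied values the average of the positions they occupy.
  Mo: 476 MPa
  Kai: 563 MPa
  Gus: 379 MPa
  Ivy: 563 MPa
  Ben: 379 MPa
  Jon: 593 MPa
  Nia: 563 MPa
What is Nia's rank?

5

Sorted (ascending): 379, 379, 476, 563, 563, 563, 593
The 2 values of 379 occupy positions 1–2 → average rank (1+2)/2 = 1.5.
The 3 values of 563 occupy positions 4–6 → average rank 5.
Nia has value 563 MPa → rank 5.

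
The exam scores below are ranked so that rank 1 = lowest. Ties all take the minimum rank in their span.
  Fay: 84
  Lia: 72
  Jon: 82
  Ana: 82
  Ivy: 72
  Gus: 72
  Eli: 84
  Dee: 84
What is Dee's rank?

6

Sorted (ascending): 72, 72, 72, 82, 82, 84, 84, 84
The 3 values of 72 occupy positions 1–3 → each gets rank 1.
The 2 values of 82 occupy positions 4–5 → each gets rank 4.
The 3 values of 84 occupy positions 6–8 → each gets rank 6.
Dee has value 84 → rank 6.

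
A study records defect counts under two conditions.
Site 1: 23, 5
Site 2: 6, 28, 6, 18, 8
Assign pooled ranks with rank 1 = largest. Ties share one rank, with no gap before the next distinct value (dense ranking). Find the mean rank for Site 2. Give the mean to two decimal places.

Sorted (descending): 28, 23, 18, 8, 6, 6, 5
The 2 values of 6 share dense rank 5.
Remaining distinct values take the next consecutive integers.
Site 2 values → pooled ranks: 6→5, 28→1, 6→5, 18→3, 8→4
Mean rank = (5 + 1 + 5 + 3 + 4) / 5 = 3.60

3.60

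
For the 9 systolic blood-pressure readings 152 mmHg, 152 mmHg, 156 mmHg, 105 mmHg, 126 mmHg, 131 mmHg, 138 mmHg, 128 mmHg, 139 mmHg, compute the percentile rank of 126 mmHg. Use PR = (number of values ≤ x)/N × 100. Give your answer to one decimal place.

N = 9.
Strictly below 126: 1. Equal to 126: 1.
PR = 2/9 × 100 = 22.2

22.2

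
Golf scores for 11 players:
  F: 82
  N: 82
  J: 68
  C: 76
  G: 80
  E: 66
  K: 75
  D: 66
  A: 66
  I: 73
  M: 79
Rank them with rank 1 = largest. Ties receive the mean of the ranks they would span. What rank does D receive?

Sorted (descending): 82, 82, 80, 79, 76, 75, 73, 68, 66, 66, 66
The 2 values of 82 occupy positions 1–2 → average rank (1+2)/2 = 1.5.
The 3 values of 66 occupy positions 9–11 → average rank 10.
D has value 66 → rank 10.

10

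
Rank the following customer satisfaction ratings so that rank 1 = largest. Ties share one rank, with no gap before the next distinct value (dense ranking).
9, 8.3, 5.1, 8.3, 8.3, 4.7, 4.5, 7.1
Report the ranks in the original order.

Sorted (descending): 9, 8.3, 8.3, 8.3, 7.1, 5.1, 4.7, 4.5
The 3 values of 8.3 share dense rank 2.
Remaining distinct values take the next consecutive integers.

1, 2, 4, 2, 2, 5, 6, 3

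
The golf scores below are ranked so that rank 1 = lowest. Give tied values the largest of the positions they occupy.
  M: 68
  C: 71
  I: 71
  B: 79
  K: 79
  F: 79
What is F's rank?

Sorted (ascending): 68, 71, 71, 79, 79, 79
The 2 values of 71 occupy positions 2–3 → each gets rank 3.
The 3 values of 79 occupy positions 4–6 → each gets rank 6.
F has value 79 → rank 6.

6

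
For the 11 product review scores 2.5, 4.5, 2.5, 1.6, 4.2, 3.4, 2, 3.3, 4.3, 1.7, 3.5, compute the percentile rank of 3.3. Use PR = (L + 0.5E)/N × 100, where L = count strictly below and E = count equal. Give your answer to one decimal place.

N = 11.
Strictly below 3.3: 5. Equal to 3.3: 1.
PR = (5 + 0.5·1)/11 × 100 = 50.0

50.0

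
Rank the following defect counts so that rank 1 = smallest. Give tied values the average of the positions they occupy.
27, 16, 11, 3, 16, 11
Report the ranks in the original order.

6, 4.5, 2.5, 1, 4.5, 2.5

Sorted (ascending): 3, 11, 11, 16, 16, 27
The 2 values of 11 occupy positions 2–3 → average rank (2+3)/2 = 2.5.
The 2 values of 16 occupy positions 4–5 → average rank (4+5)/2 = 4.5.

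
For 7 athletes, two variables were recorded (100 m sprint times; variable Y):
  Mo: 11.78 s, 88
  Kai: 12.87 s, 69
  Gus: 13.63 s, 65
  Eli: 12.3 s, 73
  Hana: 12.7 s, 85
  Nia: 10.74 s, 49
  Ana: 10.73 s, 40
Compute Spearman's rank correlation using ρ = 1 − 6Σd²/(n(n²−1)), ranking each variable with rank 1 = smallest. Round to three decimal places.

0.321

Ranks of variable 1: 3, 6, 7, 4, 5, 2, 1
Ranks of variable 2: 7, 4, 3, 5, 6, 2, 1
d = r₁ − r₂: -4, 2, 4, -1, -1, 0, 0
d²: 16, 4, 16, 1, 1, 0, 0; Σd² = 38
ρ = 1 − 6·38/(7·48) = 1 − 228/336 = 0.321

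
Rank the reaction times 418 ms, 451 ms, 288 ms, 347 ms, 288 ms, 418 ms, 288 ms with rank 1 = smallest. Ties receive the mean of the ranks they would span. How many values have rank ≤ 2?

Sorted (ascending): 288, 288, 288, 347, 418, 418, 451
The 3 values of 288 occupy positions 1–3 → average rank 2.
The 2 values of 418 occupy positions 5–6 → average rank (5+6)/2 = 5.5.
Ranks ≤ 2: {2, 2, 2} → 3 values.

3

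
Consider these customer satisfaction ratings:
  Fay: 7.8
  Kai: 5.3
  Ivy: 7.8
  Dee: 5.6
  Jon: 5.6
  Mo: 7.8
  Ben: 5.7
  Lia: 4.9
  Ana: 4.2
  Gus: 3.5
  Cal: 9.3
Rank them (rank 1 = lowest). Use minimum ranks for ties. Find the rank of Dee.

Sorted (ascending): 3.5, 4.2, 4.9, 5.3, 5.6, 5.6, 5.7, 7.8, 7.8, 7.8, 9.3
The 2 values of 5.6 occupy positions 5–6 → each gets rank 5.
The 3 values of 7.8 occupy positions 8–10 → each gets rank 8.
Dee has value 5.6 → rank 5.

5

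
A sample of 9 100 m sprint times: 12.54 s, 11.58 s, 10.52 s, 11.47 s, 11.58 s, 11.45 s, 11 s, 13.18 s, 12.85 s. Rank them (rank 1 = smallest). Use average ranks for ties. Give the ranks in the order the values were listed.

Sorted (ascending): 10.52, 11, 11.45, 11.47, 11.58, 11.58, 12.54, 12.85, 13.18
The 2 values of 11.58 occupy positions 5–6 → average rank (5+6)/2 = 5.5.

7, 5.5, 1, 4, 5.5, 3, 2, 9, 8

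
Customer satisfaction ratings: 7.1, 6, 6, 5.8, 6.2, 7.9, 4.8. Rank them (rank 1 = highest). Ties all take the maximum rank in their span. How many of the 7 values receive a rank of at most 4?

Sorted (descending): 7.9, 7.1, 6.2, 6, 6, 5.8, 4.8
The 2 values of 6 occupy positions 4–5 → each gets rank 5.
Ranks ≤ 4: {1, 2, 3} → 3 values.

3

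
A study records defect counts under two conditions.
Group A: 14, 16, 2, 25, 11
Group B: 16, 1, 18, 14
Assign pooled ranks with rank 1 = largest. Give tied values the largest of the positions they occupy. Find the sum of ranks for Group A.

26

Sorted (descending): 25, 18, 16, 16, 14, 14, 11, 2, 1
The 2 values of 16 occupy positions 3–4 → each gets rank 4.
The 2 values of 14 occupy positions 5–6 → each gets rank 6.
Group A values → pooled ranks: 14→6, 16→4, 2→8, 25→1, 11→7
Rank sum = 6 + 4 + 8 + 1 + 7 = 26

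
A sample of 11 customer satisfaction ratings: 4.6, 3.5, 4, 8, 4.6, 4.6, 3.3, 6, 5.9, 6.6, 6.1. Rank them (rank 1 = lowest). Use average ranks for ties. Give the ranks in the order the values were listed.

5, 2, 3, 11, 5, 5, 1, 8, 7, 10, 9

Sorted (ascending): 3.3, 3.5, 4, 4.6, 4.6, 4.6, 5.9, 6, 6.1, 6.6, 8
The 3 values of 4.6 occupy positions 4–6 → average rank 5.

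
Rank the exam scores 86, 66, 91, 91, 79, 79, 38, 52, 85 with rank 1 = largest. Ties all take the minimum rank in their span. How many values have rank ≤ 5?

6

Sorted (descending): 91, 91, 86, 85, 79, 79, 66, 52, 38
The 2 values of 91 occupy positions 1–2 → each gets rank 1.
The 2 values of 79 occupy positions 5–6 → each gets rank 5.
Ranks ≤ 5: {1, 1, 3, 4, 5, 5} → 6 values.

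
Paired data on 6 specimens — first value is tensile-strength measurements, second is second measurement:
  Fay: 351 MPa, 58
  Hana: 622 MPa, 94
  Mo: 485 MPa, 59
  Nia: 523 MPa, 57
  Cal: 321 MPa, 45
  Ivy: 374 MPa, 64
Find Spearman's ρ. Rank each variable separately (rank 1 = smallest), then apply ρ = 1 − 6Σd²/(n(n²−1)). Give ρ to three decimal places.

0.600

Ranks of variable 1: 2, 6, 4, 5, 1, 3
Ranks of variable 2: 3, 6, 4, 2, 1, 5
d = r₁ − r₂: -1, 0, 0, 3, 0, -2
d²: 1, 0, 0, 9, 0, 4; Σd² = 14
ρ = 1 − 6·14/(6·35) = 1 − 84/210 = 0.600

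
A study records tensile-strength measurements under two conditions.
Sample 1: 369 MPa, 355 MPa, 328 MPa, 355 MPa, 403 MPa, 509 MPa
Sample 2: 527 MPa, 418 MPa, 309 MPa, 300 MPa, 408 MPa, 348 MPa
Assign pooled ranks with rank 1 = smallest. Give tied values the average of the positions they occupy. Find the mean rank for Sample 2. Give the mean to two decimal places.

6.33

Sorted (ascending): 300, 309, 328, 348, 355, 355, 369, 403, 408, 418, 509, 527
The 2 values of 355 occupy positions 5–6 → average rank (5+6)/2 = 5.5.
Sample 2 values → pooled ranks: 527→12, 418→10, 309→2, 300→1, 408→9, 348→4
Mean rank = (12 + 10 + 2 + 1 + 9 + 4) / 6 = 6.33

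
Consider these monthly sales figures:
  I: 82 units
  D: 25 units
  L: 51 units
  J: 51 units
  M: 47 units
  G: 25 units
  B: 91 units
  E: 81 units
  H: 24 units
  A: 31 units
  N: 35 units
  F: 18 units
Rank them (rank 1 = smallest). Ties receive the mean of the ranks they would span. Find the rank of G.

3.5

Sorted (ascending): 18, 24, 25, 25, 31, 35, 47, 51, 51, 81, 82, 91
The 2 values of 25 occupy positions 3–4 → average rank (3+4)/2 = 3.5.
The 2 values of 51 occupy positions 8–9 → average rank (8+9)/2 = 8.5.
G has value 25 units → rank 3.5.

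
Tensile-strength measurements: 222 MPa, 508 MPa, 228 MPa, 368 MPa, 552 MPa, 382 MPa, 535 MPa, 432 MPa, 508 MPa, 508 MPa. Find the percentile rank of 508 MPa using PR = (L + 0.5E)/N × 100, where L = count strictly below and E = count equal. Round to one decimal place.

65.0

N = 10.
Strictly below 508: 5. Equal to 508: 3.
PR = (5 + 0.5·3)/10 × 100 = 65.0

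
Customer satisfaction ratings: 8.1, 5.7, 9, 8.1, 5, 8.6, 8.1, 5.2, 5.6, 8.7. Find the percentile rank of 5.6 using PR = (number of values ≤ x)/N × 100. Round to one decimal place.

N = 10.
Strictly below 5.6: 2. Equal to 5.6: 1.
PR = 3/10 × 100 = 30.0

30.0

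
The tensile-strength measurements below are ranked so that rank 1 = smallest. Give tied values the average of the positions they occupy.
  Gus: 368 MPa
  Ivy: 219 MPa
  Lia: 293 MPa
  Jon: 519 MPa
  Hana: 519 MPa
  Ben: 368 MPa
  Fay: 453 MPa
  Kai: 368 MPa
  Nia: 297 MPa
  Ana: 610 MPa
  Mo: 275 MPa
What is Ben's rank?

Sorted (ascending): 219, 275, 293, 297, 368, 368, 368, 453, 519, 519, 610
The 3 values of 368 occupy positions 5–7 → average rank 6.
The 2 values of 519 occupy positions 9–10 → average rank (9+10)/2 = 9.5.
Ben has value 368 MPa → rank 6.

6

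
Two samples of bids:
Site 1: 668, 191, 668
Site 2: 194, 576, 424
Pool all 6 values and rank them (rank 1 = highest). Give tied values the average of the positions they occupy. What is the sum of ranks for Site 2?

12

Sorted (descending): 668, 668, 576, 424, 194, 191
The 2 values of 668 occupy positions 1–2 → average rank (1+2)/2 = 1.5.
Site 2 values → pooled ranks: 194→5, 576→3, 424→4
Rank sum = 5 + 3 + 4 = 12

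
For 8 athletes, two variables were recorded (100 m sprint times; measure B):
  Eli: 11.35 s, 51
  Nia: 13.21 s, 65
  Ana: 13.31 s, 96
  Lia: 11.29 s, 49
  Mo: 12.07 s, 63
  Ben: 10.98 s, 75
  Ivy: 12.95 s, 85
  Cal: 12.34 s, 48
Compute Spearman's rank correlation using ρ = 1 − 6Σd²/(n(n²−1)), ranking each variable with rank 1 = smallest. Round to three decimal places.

0.452

Ranks of variable 1: 3, 7, 8, 2, 4, 1, 6, 5
Ranks of variable 2: 3, 5, 8, 2, 4, 6, 7, 1
d = r₁ − r₂: 0, 2, 0, 0, 0, -5, -1, 4
d²: 0, 4, 0, 0, 0, 25, 1, 16; Σd² = 46
ρ = 1 − 6·46/(8·63) = 1 − 276/504 = 0.452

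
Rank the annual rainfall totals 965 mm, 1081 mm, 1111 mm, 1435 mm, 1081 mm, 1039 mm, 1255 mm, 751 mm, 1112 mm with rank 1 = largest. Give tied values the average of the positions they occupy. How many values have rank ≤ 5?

4

Sorted (descending): 1435, 1255, 1112, 1111, 1081, 1081, 1039, 965, 751
The 2 values of 1081 occupy positions 5–6 → average rank (5+6)/2 = 5.5.
Ranks ≤ 5: {1, 2, 3, 4} → 4 values.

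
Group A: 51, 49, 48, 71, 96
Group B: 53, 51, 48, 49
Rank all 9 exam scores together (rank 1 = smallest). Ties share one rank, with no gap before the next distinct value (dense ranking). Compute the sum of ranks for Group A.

Sorted (ascending): 48, 48, 49, 49, 51, 51, 53, 71, 96
The 2 values of 48 share dense rank 1.
The 2 values of 49 share dense rank 2.
The 2 values of 51 share dense rank 3.
Remaining distinct values take the next consecutive integers.
Group A values → pooled ranks: 51→3, 49→2, 48→1, 71→5, 96→6
Rank sum = 3 + 2 + 1 + 5 + 6 = 17

17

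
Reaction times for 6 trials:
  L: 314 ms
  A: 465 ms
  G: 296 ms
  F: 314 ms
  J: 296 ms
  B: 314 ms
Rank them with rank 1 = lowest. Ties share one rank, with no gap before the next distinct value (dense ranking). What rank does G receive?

Sorted (ascending): 296, 296, 314, 314, 314, 465
The 2 values of 296 share dense rank 1.
The 3 values of 314 share dense rank 2.
Remaining distinct values take the next consecutive integers.
G has value 296 ms → rank 1.

1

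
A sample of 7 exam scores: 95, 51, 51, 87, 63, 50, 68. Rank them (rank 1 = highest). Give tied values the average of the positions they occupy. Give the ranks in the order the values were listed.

1, 5.5, 5.5, 2, 4, 7, 3

Sorted (descending): 95, 87, 68, 63, 51, 51, 50
The 2 values of 51 occupy positions 5–6 → average rank (5+6)/2 = 5.5.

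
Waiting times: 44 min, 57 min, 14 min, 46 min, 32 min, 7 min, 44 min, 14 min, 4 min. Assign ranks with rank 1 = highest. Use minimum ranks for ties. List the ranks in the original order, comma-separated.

3, 1, 6, 2, 5, 8, 3, 6, 9

Sorted (descending): 57, 46, 44, 44, 32, 14, 14, 7, 4
The 2 values of 44 occupy positions 3–4 → each gets rank 3.
The 2 values of 14 occupy positions 6–7 → each gets rank 6.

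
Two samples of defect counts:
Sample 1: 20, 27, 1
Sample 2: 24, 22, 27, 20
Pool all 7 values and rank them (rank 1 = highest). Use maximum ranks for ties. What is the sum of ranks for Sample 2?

15

Sorted (descending): 27, 27, 24, 22, 20, 20, 1
The 2 values of 27 occupy positions 1–2 → each gets rank 2.
The 2 values of 20 occupy positions 5–6 → each gets rank 6.
Sample 2 values → pooled ranks: 24→3, 22→4, 27→2, 20→6
Rank sum = 3 + 4 + 2 + 6 = 15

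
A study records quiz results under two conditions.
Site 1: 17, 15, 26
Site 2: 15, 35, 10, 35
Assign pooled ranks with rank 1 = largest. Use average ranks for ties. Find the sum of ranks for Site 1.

12.5

Sorted (descending): 35, 35, 26, 17, 15, 15, 10
The 2 values of 35 occupy positions 1–2 → average rank (1+2)/2 = 1.5.
The 2 values of 15 occupy positions 5–6 → average rank (5+6)/2 = 5.5.
Site 1 values → pooled ranks: 17→4, 15→5.5, 26→3
Rank sum = 4 + 5.5 + 3 = 12.5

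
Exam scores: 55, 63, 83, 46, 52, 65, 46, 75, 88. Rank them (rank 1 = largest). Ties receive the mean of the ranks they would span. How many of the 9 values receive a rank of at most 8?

Sorted (descending): 88, 83, 75, 65, 63, 55, 52, 46, 46
The 2 values of 46 occupy positions 8–9 → average rank (8+9)/2 = 8.5.
Ranks ≤ 8: {1, 2, 3, 4, 5, 6, 7} → 7 values.

7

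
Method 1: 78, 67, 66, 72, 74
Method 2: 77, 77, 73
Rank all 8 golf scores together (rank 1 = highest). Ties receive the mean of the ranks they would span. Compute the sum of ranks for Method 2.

Sorted (descending): 78, 77, 77, 74, 73, 72, 67, 66
The 2 values of 77 occupy positions 2–3 → average rank (2+3)/2 = 2.5.
Method 2 values → pooled ranks: 77→2.5, 77→2.5, 73→5
Rank sum = 2.5 + 2.5 + 5 = 10

10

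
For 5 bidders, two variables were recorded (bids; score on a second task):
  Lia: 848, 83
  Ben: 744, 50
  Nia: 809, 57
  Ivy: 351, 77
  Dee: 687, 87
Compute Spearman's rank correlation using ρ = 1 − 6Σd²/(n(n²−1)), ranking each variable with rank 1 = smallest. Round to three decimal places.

Ranks of variable 1: 5, 3, 4, 1, 2
Ranks of variable 2: 4, 1, 2, 3, 5
d = r₁ − r₂: 1, 2, 2, -2, -3
d²: 1, 4, 4, 4, 9; Σd² = 22
ρ = 1 − 6·22/(5·24) = 1 − 132/120 = -0.100

-0.100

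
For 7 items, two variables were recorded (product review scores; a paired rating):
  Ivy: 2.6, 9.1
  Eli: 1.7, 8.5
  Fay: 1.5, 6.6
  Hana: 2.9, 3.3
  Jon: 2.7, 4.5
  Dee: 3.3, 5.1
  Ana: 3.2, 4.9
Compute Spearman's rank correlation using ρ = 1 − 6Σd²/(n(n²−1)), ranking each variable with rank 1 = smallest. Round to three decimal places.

Ranks of variable 1: 3, 2, 1, 5, 4, 7, 6
Ranks of variable 2: 7, 6, 5, 1, 2, 4, 3
d = r₁ − r₂: -4, -4, -4, 4, 2, 3, 3
d²: 16, 16, 16, 16, 4, 9, 9; Σd² = 86
ρ = 1 − 6·86/(7·48) = 1 − 516/336 = -0.536

-0.536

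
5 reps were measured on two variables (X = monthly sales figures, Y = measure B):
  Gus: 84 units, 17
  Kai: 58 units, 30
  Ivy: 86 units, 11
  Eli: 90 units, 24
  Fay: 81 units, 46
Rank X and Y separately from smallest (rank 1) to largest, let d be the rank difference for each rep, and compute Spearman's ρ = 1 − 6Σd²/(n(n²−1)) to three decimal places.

-0.600

Ranks of variable 1: 3, 1, 4, 5, 2
Ranks of variable 2: 2, 4, 1, 3, 5
d = r₁ − r₂: 1, -3, 3, 2, -3
d²: 1, 9, 9, 4, 9; Σd² = 32
ρ = 1 − 6·32/(5·24) = 1 − 192/120 = -0.600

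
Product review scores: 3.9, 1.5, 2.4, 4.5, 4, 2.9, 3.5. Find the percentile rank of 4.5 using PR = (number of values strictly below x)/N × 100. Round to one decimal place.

N = 7.
Strictly below 4.5: 6. Equal to 4.5: 1.
PR = 6/7 × 100 = 85.7

85.7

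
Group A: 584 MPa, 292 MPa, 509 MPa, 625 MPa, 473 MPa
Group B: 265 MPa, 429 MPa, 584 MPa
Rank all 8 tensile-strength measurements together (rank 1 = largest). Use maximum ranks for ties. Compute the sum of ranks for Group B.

Sorted (descending): 625, 584, 584, 509, 473, 429, 292, 265
The 2 values of 584 occupy positions 2–3 → each gets rank 3.
Group B values → pooled ranks: 265→8, 429→6, 584→3
Rank sum = 8 + 6 + 3 = 17

17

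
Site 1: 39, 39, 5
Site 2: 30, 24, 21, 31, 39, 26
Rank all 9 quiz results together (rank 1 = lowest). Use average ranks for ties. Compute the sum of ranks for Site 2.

28

Sorted (ascending): 5, 21, 24, 26, 30, 31, 39, 39, 39
The 3 values of 39 occupy positions 7–9 → average rank 8.
Site 2 values → pooled ranks: 30→5, 24→3, 21→2, 31→6, 39→8, 26→4
Rank sum = 5 + 3 + 2 + 6 + 8 + 4 = 28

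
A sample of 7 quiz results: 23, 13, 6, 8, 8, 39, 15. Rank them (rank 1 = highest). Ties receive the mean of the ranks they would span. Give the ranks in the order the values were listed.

Sorted (descending): 39, 23, 15, 13, 8, 8, 6
The 2 values of 8 occupy positions 5–6 → average rank (5+6)/2 = 5.5.

2, 4, 7, 5.5, 5.5, 1, 3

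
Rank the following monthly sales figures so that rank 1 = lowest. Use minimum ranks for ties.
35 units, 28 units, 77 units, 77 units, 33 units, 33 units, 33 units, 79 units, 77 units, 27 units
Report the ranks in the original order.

Sorted (ascending): 27, 28, 33, 33, 33, 35, 77, 77, 77, 79
The 3 values of 33 occupy positions 3–5 → each gets rank 3.
The 3 values of 77 occupy positions 7–9 → each gets rank 7.

6, 2, 7, 7, 3, 3, 3, 10, 7, 1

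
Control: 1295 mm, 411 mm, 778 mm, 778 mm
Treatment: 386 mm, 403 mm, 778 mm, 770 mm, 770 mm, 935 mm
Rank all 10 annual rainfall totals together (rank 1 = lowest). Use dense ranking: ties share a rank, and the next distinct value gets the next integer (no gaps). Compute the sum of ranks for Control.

20

Sorted (ascending): 386, 403, 411, 770, 770, 778, 778, 778, 935, 1295
The 2 values of 770 share dense rank 4.
The 3 values of 778 share dense rank 5.
Remaining distinct values take the next consecutive integers.
Control values → pooled ranks: 1295→7, 411→3, 778→5, 778→5
Rank sum = 7 + 3 + 5 + 5 = 20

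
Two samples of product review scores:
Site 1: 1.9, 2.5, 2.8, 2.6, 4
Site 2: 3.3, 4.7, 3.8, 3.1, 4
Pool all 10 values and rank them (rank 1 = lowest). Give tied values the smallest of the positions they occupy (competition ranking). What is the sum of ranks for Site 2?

36

Sorted (ascending): 1.9, 2.5, 2.6, 2.8, 3.1, 3.3, 3.8, 4, 4, 4.7
The 2 values of 4 occupy positions 8–9 → each gets rank 8.
Site 2 values → pooled ranks: 3.3→6, 4.7→10, 3.8→7, 3.1→5, 4→8
Rank sum = 6 + 10 + 7 + 5 + 8 = 36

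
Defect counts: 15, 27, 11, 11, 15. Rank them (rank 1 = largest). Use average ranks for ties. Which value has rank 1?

Sorted (descending): 27, 15, 15, 11, 11
The 2 values of 15 occupy positions 2–3 → average rank (2+3)/2 = 2.5.
The 2 values of 11 occupy positions 4–5 → average rank (4+5)/2 = 4.5.
Rank 1 → value 27.

27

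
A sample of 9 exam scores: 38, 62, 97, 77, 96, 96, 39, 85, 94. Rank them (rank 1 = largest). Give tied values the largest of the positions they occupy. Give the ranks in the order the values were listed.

9, 7, 1, 6, 3, 3, 8, 5, 4

Sorted (descending): 97, 96, 96, 94, 85, 77, 62, 39, 38
The 2 values of 96 occupy positions 2–3 → each gets rank 3.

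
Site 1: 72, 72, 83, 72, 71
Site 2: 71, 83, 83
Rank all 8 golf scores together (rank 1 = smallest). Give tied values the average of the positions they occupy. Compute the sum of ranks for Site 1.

Sorted (ascending): 71, 71, 72, 72, 72, 83, 83, 83
The 2 values of 71 occupy positions 1–2 → average rank (1+2)/2 = 1.5.
The 3 values of 72 occupy positions 3–5 → average rank 4.
The 3 values of 83 occupy positions 6–8 → average rank 7.
Site 1 values → pooled ranks: 72→4, 72→4, 83→7, 72→4, 71→1.5
Rank sum = 4 + 4 + 7 + 4 + 1.5 = 20.5

20.5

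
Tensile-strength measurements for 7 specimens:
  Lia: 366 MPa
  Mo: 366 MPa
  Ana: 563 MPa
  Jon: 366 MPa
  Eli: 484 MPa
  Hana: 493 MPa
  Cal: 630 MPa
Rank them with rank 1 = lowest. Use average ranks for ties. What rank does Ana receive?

Sorted (ascending): 366, 366, 366, 484, 493, 563, 630
The 3 values of 366 occupy positions 1–3 → average rank 2.
Ana has value 563 MPa → rank 6.

6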